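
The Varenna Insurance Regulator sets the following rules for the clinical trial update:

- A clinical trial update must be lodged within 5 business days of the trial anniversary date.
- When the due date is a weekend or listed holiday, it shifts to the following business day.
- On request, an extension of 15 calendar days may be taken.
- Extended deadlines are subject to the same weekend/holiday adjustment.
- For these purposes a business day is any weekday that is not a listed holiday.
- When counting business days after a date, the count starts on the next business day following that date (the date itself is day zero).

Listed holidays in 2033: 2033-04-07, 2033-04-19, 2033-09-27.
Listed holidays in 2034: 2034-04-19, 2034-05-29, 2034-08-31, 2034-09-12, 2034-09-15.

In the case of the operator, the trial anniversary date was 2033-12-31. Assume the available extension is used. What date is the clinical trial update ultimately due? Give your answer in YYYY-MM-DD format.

Starting the day after 2033-12-31 and counting 5 business days lands on 2034-01-06.
2034-01-06 falls on a Friday, which is a business day, so no adjustment is needed.
The 15-calendar-day extension moves the deadline from 2034-01-06 to 2034-01-21.
2034-01-21 falls on a Saturday. Rolling to the next business day gives 2034-01-23, a Monday.
So the filing is due 2034-01-23.

2034-01-23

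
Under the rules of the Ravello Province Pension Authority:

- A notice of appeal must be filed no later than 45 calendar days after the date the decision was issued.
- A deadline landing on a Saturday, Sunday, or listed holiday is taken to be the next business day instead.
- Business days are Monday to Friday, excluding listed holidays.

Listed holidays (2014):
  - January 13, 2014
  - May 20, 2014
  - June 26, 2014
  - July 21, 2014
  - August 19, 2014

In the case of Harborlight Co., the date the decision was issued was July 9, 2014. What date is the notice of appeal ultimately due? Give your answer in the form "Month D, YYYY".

August 25, 2014

Trigger date July 9, 2014 + 45 calendar days = August 23, 2014.
August 23, 2014 falls on a Saturday. Rolling to the next business day gives August 25, 2014, a Monday.
Deadline: August 25, 2014.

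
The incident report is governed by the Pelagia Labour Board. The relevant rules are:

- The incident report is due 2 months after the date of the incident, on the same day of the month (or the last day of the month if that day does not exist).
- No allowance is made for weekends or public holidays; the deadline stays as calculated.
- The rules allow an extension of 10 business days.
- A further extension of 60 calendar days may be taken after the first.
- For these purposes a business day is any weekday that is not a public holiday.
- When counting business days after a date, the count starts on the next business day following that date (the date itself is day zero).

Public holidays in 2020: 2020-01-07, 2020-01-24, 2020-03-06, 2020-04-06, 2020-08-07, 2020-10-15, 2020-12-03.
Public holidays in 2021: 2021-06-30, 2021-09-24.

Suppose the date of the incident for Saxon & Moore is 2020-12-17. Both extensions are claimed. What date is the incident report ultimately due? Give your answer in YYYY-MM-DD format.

Moving 2 months forward from 2020-12-17 on the corresponding day gives 2021-02-17.
2021-02-17 is a Wednesday; no weekend or holiday adjustment applies.
The 10-business-day extension runs from 2021-02-17 to 2021-03-03.
No adjustment is made for weekends or holidays, so 2021-03-03 stands.
The 60-calendar-day extension moves the deadline from 2021-03-03 to 2021-05-02.
2021-05-02 falls on a Sunday. The rules make no weekend/holiday allowance, so it remains 2021-05-02.
Final deadline: 2021-05-02.

2021-05-02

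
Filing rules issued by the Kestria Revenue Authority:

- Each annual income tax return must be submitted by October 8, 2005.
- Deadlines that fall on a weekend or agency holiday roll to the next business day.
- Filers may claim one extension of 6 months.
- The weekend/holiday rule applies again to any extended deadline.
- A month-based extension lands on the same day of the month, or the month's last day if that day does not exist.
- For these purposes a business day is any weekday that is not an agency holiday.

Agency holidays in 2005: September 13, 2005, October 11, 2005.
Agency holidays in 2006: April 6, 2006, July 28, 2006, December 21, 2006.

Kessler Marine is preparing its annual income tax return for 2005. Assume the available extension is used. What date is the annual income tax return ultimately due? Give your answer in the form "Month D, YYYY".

The stated deadline is October 8, 2005.
October 8, 2005 is a Saturday, so it moves to the next business day, October 10, 2005 (Monday).
The 6 months extension carries October 10, 2005 to April 10, 2006.
April 10, 2006 (Monday) is already a business day.
The final due date is April 10, 2006.

April 10, 2006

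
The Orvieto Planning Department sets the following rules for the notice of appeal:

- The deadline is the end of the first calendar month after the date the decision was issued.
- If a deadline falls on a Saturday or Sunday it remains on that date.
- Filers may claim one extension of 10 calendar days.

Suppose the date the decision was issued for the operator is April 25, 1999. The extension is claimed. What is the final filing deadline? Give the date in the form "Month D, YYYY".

June 10, 1999

The first month after April 25, 1999 is May 1999, whose last day is May 31, 1999.
May 31, 1999 falls on a Monday. The rules make no weekend/holiday allowance, so it remains May 31, 1999.
With the 10-day extension, May 31, 1999 becomes June 10, 1999.
June 10, 1999 falls on a Thursday. The rules make no weekend/holiday allowance, so it remains June 10, 1999.
Deadline: June 10, 1999.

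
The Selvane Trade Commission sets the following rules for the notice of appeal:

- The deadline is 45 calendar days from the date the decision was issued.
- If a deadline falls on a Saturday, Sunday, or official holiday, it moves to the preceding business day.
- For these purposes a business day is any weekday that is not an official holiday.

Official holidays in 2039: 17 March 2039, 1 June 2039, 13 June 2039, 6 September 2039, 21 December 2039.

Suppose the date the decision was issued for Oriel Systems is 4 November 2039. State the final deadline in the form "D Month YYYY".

19 December 2039

Adding 45 calendar days to 4 November 2039 gives 19 December 2039.
19 December 2039 falls on a Monday, which is a business day, so no adjustment is needed.
So the filing is due 19 December 2039.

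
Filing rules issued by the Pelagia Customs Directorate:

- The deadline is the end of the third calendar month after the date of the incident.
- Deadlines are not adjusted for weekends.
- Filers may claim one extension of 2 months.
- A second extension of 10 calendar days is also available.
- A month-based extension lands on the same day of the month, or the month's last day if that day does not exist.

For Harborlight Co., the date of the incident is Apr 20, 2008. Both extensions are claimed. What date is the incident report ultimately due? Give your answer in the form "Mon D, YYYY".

3 months after Apr 20, 2008 falls in July 2008; the last day of that month is Jul 31, 2008.
Jul 31, 2008 falls on a Thursday. The rules make no weekend/holiday allowance, so it remains Jul 31, 2008.
Add 2 months to Jul 31, 2008: Sep 30, 2008 (day 31 does not exist in September, so the month's last day is used).
Sep 30, 2008 falls on a Tuesday. The rules make no weekend/holiday allowance, so it remains Sep 30, 2008.
Applying the 10-calendar-day extension: Sep 30, 2008 + 10 days = Oct 10, 2008.
Oct 10, 2008 is a Friday; no weekend or holiday adjustment applies.
Final deadline: Oct 10, 2008.

Oct 10, 2008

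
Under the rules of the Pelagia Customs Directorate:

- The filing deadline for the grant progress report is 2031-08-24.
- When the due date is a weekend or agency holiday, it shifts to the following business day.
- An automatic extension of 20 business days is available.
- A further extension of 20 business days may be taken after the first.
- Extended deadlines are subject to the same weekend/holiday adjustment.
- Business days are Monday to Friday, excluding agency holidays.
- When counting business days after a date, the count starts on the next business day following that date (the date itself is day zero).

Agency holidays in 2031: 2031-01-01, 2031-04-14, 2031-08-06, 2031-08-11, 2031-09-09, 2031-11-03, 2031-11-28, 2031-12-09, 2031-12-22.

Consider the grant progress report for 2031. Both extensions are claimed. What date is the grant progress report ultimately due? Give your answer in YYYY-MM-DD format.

Start from the fixed due date, 2031-08-24.
2031-08-24 is a Sunday; the next business day is 2031-08-25 (Monday).
Applying the 20-business-day extension: 20 business days after 2031-08-25 is 2031-09-23.
Since 2031-09-23 is a Tuesday and not a holiday, the date is unchanged.
The 20-business-day extension runs from 2031-09-23 to 2031-10-21.
2031-10-21 falls on a Tuesday, which is a business day, so no adjustment is needed.
Final deadline: 2031-10-21.

2031-10-21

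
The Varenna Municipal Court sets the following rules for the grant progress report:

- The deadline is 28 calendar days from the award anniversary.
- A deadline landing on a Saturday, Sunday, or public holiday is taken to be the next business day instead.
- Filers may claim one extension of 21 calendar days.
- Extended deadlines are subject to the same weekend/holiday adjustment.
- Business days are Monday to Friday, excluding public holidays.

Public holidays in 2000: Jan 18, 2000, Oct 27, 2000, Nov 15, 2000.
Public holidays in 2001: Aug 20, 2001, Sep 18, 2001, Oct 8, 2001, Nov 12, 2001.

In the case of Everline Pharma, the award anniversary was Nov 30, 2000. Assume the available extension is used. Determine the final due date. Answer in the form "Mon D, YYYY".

Jan 18, 2001

Trigger date Nov 30, 2000 + 28 calendar days = Dec 28, 2000.
Dec 28, 2000 falls on a Thursday, which is a business day, so no adjustment is needed.
With the 21-day extension, Dec 28, 2000 becomes Jan 18, 2001.
Jan 18, 2001 (Thursday) is already a business day.
So the filing is due Jan 18, 2001.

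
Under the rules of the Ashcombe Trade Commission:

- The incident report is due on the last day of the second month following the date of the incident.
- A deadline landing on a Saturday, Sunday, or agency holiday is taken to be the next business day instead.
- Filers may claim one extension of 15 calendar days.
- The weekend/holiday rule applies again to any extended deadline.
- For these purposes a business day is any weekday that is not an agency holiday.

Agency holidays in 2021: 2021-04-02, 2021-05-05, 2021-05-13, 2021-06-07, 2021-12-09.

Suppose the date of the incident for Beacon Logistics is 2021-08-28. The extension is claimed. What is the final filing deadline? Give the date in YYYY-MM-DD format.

The second month after 2021-08-28 is October 2021, whose last day is 2021-10-31.
2021-10-31 is a Sunday, so it moves to the next business day, 2021-11-01 (Monday).
Applying the 15-calendar-day extension: 2021-11-01 + 15 days = 2021-11-16.
2021-11-16 falls on a Tuesday, which is a business day, so no adjustment is needed.
Deadline: 2021-11-16.

2021-11-16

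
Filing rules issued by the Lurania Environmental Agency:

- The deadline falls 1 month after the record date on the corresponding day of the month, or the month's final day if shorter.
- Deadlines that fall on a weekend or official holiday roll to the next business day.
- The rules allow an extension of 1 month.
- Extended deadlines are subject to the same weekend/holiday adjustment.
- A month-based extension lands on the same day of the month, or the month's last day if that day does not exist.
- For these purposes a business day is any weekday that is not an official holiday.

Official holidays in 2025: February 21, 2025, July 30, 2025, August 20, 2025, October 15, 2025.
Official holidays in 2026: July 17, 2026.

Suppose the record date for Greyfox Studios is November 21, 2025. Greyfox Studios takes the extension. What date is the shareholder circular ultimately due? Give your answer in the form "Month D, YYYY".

1 month after November 21, 2025, on the same day of the month, is December 21, 2025.
December 21, 2025 falls on a Sunday. Rolling to the next business day gives December 22, 2025, a Monday.
Applying the 1 month extension: 1 month after December 22, 2025 is January 22, 2026.
January 22, 2026 is a Thursday and not a listed holiday, so it stands.
So the filing is due January 22, 2026.

January 22, 2026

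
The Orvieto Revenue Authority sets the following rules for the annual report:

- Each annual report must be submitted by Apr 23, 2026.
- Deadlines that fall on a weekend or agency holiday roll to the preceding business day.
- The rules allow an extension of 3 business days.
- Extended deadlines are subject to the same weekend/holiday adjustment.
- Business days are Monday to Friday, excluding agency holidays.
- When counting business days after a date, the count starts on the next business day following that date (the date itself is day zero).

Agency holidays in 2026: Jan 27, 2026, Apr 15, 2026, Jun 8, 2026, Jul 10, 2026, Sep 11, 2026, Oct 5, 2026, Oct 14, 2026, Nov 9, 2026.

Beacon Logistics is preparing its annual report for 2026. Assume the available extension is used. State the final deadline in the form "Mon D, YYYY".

Apr 28, 2026

The stated deadline is Apr 23, 2026.
Since Apr 23, 2026 is a Thursday and not a holiday, the date is unchanged.
Counting 3 further business days from Apr 23, 2026 reaches Apr 28, 2026.
Apr 28, 2026 is a Tuesday and not a listed holiday, so it stands.
The final due date is Apr 28, 2026.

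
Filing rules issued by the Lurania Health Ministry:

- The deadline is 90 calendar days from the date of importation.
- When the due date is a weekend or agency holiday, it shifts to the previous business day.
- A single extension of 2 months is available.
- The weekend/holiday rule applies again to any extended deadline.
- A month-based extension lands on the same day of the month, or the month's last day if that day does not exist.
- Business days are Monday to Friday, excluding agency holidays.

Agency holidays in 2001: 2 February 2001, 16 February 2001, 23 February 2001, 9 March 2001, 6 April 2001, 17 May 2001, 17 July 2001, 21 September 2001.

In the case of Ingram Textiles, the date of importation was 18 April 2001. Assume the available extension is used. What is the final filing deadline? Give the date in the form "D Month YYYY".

Trigger date 18 April 2001 + 90 calendar days = 17 July 2001.
17 July 2001 is a listed holiday, so it moves to the preceding business day, 16 July 2001 (Monday).
Add 2 months to 16 July 2001: 16 September 2001.
16 September 2001 falls on a Sunday. Rolling to the preceding business day gives 14 September 2001, a Friday.
So the filing is due 14 September 2001.

14 September 2001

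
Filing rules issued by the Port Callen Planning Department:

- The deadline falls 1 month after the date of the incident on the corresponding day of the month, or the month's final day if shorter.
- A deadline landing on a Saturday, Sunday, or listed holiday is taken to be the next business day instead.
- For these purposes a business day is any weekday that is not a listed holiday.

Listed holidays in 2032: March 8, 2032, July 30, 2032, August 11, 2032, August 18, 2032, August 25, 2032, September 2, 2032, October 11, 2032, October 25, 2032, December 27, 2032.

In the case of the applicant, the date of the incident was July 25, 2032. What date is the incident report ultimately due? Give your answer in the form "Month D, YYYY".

1 month from July 25, 2032 is August 25, 2032.
August 25, 2032 falls on a listed holiday. Rolling to the next business day gives August 26, 2032, a Thursday.
Final deadline: August 26, 2032.

August 26, 2032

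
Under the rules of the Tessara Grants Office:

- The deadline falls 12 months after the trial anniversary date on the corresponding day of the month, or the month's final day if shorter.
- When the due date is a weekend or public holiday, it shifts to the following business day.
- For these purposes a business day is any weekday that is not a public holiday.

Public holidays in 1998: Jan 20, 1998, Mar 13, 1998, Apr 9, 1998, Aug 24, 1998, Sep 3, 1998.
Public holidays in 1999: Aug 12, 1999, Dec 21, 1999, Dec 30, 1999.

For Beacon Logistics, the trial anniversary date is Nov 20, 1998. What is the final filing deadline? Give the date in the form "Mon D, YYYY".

Nov 22, 1999

Moving 12 months forward from Nov 20, 1998 on the corresponding day gives Nov 20, 1999.
Nov 20, 1999 falls on a Saturday. Rolling to the next business day gives Nov 22, 1999, a Monday.
So the filing is due Nov 22, 1999.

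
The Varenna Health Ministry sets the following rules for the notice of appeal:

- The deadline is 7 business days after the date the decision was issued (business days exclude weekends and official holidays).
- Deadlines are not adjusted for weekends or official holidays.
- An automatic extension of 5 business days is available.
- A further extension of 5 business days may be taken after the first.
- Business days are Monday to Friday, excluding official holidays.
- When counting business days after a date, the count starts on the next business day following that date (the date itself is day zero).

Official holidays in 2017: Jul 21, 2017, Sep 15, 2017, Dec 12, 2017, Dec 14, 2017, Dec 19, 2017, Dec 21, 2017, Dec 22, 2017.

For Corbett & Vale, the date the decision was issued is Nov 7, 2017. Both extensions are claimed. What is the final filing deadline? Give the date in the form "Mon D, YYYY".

Counting 7 business days after Nov 7, 2017 (skipping weekends and listed holidays) reaches Nov 16, 2017.
Nov 16, 2017 falls on a Thursday. The rules make no weekend/holiday allowance, so it remains Nov 16, 2017.
Applying the 5-business-day extension: 5 business days after Nov 16, 2017 is Nov 23, 2017.
Nov 23, 2017 falls on a Thursday. The rules make no weekend/holiday allowance, so it remains Nov 23, 2017.
The 5-business-day extension runs from Nov 23, 2017 to Nov 30, 2017.
No adjustment is made for weekends or holidays, so Nov 30, 2017 stands.
Final deadline: Nov 30, 2017.

Nov 30, 2017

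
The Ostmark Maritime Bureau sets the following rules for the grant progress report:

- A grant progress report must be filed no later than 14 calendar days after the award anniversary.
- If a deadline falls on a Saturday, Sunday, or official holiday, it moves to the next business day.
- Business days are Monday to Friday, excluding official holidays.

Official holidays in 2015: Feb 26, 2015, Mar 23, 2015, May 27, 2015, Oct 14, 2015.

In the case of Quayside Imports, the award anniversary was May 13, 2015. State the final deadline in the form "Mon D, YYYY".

Trigger date May 13, 2015 + 14 calendar days = May 27, 2015.
May 27, 2015 is a listed holiday; the next business day is May 28, 2015 (Thursday).
The final due date is May 28, 2015.

May 28, 2015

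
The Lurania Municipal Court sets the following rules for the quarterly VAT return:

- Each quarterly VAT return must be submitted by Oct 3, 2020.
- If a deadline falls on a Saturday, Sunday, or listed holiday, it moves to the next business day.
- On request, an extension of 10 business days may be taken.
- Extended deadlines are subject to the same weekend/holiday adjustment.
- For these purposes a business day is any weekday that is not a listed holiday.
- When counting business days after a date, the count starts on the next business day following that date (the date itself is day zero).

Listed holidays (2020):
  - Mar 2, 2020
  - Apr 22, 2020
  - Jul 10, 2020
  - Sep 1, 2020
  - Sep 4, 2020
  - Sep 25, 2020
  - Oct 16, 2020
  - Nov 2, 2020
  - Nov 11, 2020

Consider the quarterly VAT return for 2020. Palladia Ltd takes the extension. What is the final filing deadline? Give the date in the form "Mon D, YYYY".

The statutory due date is Oct 3, 2020.
Oct 3, 2020 falls on a Saturday. Rolling to the next business day gives Oct 5, 2020, a Monday.
Counting 10 further business days from Oct 5, 2020 reaches Oct 20, 2020.
Since Oct 20, 2020 is a Tuesday and not a holiday, the date is unchanged.
So the filing is due Oct 20, 2020.

Oct 20, 2020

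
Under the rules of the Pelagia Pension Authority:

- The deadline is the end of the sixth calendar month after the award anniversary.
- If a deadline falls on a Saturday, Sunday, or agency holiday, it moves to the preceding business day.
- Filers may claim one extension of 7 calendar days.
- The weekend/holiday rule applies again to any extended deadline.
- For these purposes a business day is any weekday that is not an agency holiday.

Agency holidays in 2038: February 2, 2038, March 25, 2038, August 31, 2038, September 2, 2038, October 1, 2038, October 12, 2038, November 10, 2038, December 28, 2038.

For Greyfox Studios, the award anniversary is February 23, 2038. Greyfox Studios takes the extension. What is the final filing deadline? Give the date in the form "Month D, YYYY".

6 months after February 23, 2038 falls in August 2038; the last day of that month is August 31, 2038.
August 31, 2038 is a listed holiday, so it moves to the preceding business day, August 30, 2038 (Monday).
Add the 7 calendar-day extension to August 30, 2038: September 6, 2038.
Since September 6, 2038 is a Monday and not a holiday, the date is unchanged.
Final deadline: September 6, 2038.

September 6, 2038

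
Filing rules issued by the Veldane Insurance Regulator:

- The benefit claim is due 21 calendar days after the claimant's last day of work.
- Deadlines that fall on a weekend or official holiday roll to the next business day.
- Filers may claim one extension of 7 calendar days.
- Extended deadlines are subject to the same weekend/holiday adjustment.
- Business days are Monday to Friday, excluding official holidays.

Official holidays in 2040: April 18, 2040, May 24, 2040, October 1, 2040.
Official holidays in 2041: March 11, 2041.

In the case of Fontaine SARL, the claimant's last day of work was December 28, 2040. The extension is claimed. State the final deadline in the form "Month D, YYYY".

Adding 21 calendar days to December 28, 2040 gives January 18, 2041.
January 18, 2041 (Friday) is already a business day.
With the 7-day extension, January 18, 2041 becomes January 25, 2041.
January 25, 2041 (Friday) is already a business day.
So the filing is due January 25, 2041.

January 25, 2041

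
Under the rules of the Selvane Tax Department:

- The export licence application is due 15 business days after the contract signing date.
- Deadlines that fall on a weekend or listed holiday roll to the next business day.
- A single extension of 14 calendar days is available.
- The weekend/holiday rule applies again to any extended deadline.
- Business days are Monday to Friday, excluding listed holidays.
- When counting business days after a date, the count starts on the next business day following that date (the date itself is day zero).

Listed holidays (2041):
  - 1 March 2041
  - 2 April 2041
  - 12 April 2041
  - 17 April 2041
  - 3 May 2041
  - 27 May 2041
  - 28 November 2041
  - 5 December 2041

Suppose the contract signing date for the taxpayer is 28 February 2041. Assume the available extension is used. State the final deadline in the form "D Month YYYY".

15 business days after 28 February 2041, excluding weekends and holidays, is 22 March 2041.
22 March 2041 (Friday) is already a business day.
With the 14-day extension, 22 March 2041 becomes 5 April 2041.
5 April 2041 (Friday) is already a business day.
The final due date is 5 April 2041.

5 April 2041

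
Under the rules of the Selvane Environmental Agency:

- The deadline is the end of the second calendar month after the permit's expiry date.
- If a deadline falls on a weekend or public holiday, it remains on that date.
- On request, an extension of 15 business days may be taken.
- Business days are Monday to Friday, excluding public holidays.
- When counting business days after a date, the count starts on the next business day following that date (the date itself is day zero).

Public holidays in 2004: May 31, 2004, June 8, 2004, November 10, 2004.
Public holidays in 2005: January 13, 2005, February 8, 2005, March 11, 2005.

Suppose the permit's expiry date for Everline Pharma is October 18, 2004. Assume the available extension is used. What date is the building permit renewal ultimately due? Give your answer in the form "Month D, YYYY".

January 24, 2005

The second month after October 18, 2004 is December 2004, whose last day is December 31, 2004.
December 31, 2004 falls on a Friday. The rules make no weekend/holiday allowance, so it remains December 31, 2004.
Applying the 15-business-day extension: 15 business days after December 31, 2004 is January 24, 2005.
January 24, 2005 is a Monday; no weekend or holiday adjustment applies.
Deadline: January 24, 2005.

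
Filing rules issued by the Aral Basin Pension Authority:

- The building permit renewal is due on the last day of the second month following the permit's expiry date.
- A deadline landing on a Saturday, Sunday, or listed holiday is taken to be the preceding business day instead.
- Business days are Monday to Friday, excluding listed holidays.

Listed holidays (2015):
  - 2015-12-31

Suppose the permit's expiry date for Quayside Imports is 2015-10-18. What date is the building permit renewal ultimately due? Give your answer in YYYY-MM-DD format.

The second month after 2015-10-18 is December 2015, whose last day is 2015-12-31.
Because 2015-12-31 is a listed holiday, the deadline becomes 2015-12-30 (Wednesday).
So the filing is due 2015-12-30.

2015-12-30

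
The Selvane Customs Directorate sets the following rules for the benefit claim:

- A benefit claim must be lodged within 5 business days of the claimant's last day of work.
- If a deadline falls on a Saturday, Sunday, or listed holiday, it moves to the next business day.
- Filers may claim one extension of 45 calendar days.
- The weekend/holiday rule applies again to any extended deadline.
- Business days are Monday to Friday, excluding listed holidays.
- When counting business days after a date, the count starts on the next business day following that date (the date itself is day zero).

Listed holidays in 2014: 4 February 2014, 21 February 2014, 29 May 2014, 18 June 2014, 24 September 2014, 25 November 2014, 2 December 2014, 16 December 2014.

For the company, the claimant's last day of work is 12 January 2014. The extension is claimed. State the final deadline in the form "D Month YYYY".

3 March 2014

5 business days after 12 January 2014, excluding weekends and holidays, is 17 January 2014.
17 January 2014 (Friday) is already a business day.
Applying the 45-calendar-day extension: 17 January 2014 + 45 days = 3 March 2014.
3 March 2014 falls on a Monday, which is a business day, so no adjustment is needed.
Final deadline: 3 March 2014.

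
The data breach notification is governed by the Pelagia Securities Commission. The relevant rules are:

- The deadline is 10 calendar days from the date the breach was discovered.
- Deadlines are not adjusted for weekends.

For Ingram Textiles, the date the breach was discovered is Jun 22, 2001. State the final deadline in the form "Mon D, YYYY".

Jul 2, 2001

10 calendar days after Jun 22, 2001 is Jul 2, 2001.
Jul 2, 2001 falls on a Monday. The rules make no weekend/holiday allowance, so it remains Jul 2, 2001.
So the filing is due Jul 2, 2001.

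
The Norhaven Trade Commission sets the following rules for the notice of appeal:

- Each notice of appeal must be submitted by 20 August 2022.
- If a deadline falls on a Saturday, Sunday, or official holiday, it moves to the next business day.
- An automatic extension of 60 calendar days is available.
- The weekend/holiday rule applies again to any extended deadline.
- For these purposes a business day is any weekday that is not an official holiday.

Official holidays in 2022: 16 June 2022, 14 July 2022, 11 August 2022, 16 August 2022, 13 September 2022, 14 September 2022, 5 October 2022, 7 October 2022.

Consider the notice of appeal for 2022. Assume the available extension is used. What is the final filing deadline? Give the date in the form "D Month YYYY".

The stated deadline is 20 August 2022.
20 August 2022 falls on a Saturday. Rolling to the next business day gives 22 August 2022, a Monday.
With the 60-day extension, 22 August 2022 becomes 21 October 2022.
21 October 2022 is a Friday and not a listed holiday, so it stands.
Final deadline: 21 October 2022.

21 October 2022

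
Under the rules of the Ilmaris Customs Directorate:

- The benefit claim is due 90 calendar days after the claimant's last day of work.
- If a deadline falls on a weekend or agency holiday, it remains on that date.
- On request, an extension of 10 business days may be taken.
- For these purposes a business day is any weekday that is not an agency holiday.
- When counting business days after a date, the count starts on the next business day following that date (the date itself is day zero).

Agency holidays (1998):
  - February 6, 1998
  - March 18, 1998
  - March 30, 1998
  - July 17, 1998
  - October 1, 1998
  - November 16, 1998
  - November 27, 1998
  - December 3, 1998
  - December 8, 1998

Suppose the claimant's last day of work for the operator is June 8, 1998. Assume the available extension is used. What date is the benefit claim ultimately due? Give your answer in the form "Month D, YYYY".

September 18, 1998

From June 8, 1998, 90 calendar days later is September 6, 1998.
No adjustment is made for weekends or holidays, so September 6, 1998 stands.
Applying the 10-business-day extension: 10 business days after September 6, 1998 is September 18, 1998.
No adjustment is made for weekends or holidays, so September 18, 1998 stands.
Deadline: September 18, 1998.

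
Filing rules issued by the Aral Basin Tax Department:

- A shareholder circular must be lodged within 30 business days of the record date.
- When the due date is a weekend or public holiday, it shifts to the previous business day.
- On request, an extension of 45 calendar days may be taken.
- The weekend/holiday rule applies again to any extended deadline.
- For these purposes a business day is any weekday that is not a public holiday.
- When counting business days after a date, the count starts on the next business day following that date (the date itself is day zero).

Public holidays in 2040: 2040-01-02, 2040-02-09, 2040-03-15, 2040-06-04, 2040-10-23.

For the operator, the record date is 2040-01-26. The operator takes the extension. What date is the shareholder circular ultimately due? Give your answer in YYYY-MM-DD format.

2040-04-23

Counting 30 business days after 2040-01-26 (skipping weekends and listed holidays) reaches 2040-03-09.
2040-03-09 (Friday) is already a business day.
Add the 45 calendar-day extension to 2040-03-09: 2040-04-23.
Since 2040-04-23 is a Monday and not a holiday, the date is unchanged.
Deadline: 2040-04-23.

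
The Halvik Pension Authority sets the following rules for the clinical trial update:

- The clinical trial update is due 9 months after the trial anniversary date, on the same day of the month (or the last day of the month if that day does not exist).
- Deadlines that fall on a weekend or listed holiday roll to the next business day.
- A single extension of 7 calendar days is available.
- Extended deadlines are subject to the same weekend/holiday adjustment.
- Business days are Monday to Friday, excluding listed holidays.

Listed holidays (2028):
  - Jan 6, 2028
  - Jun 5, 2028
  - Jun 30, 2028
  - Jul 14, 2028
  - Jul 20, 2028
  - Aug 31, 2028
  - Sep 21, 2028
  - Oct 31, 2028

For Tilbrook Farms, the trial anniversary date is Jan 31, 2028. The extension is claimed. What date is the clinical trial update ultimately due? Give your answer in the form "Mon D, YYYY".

Moving 9 months forward from Jan 31, 2028 on the corresponding day gives Oct 31, 2028.
Oct 31, 2028 falls on a listed holiday. Rolling to the next business day gives Nov 1, 2028, a Wednesday.
With the 7-day extension, Nov 1, 2028 becomes Nov 8, 2028.
Nov 8, 2028 (Wednesday) is already a business day.
Deadline: Nov 8, 2028.

Nov 8, 2028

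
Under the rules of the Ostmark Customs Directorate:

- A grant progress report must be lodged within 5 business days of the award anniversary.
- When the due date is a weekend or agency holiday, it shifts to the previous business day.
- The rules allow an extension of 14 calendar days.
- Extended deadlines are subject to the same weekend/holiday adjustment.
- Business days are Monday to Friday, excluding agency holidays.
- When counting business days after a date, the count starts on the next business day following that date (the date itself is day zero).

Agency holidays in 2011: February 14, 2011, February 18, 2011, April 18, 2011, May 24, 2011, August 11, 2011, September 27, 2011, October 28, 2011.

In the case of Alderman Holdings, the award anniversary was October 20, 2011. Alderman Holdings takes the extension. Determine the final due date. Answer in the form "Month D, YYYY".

November 10, 2011

5 business days after October 20, 2011, excluding weekends and holidays, is October 27, 2011.
October 27, 2011 is a Thursday and not a listed holiday, so it stands.
With the 14-day extension, October 27, 2011 becomes November 10, 2011.
November 10, 2011 is a Thursday and not a listed holiday, so it stands.
The final due date is November 10, 2011.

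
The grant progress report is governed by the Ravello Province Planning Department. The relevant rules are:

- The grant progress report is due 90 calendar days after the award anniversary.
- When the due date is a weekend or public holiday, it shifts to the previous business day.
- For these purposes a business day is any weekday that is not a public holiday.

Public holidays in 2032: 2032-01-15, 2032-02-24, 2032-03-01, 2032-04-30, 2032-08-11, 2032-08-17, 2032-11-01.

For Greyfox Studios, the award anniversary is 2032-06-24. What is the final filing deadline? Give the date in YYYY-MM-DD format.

2032-09-22

From 2032-06-24, 90 calendar days later is 2032-09-22.
Since 2032-09-22 is a Wednesday and not a holiday, the date is unchanged.
So the filing is due 2032-09-22.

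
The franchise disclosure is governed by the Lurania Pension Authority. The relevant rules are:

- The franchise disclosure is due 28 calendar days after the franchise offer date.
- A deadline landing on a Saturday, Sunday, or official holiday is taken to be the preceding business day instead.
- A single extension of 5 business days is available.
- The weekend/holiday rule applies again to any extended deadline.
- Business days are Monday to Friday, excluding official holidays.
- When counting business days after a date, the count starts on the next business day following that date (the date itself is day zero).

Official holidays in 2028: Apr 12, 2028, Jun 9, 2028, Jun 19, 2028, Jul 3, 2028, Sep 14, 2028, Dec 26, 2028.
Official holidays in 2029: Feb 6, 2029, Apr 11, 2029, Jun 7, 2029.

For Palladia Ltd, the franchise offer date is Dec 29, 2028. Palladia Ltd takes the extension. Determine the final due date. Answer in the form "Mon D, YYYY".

Feb 2, 2029

Adding 28 calendar days to Dec 29, 2028 gives Jan 26, 2029.
Jan 26, 2029 is a Friday and not a listed holiday, so it stands.
Applying the 5-business-day extension: 5 business days after Jan 26, 2029 is Feb 2, 2029.
Feb 2, 2029 falls on a Friday, which is a business day, so no adjustment is needed.
Final deadline: Feb 2, 2029.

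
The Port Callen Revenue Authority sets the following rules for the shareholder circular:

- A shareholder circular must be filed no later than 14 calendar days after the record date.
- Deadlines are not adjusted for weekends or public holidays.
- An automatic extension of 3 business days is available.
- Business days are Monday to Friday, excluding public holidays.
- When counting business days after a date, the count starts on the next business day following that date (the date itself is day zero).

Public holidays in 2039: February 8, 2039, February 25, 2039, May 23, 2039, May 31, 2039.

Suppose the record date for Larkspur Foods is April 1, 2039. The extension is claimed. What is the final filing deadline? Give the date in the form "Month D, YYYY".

April 20, 2039

Adding 14 calendar days to April 1, 2039 gives April 15, 2039.
April 15, 2039 falls on a Friday. The rules make no weekend/holiday allowance, so it remains April 15, 2039.
The 3-business-day extension runs from April 15, 2039 to April 20, 2039.
No adjustment is made for weekends or holidays, so April 20, 2039 stands.
Final deadline: April 20, 2039.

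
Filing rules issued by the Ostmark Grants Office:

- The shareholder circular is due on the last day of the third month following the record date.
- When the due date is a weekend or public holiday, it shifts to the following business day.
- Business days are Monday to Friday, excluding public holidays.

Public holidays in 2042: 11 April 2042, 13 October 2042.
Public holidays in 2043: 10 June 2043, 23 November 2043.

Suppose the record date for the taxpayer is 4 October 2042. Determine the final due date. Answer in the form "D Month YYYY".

3 months after 4 October 2042 is January 2043; that month ends on 31 January 2043.
Because 31 January 2043 is a Saturday, the deadline becomes 2 February 2043 (Monday).
Deadline: 2 February 2043.

2 February 2043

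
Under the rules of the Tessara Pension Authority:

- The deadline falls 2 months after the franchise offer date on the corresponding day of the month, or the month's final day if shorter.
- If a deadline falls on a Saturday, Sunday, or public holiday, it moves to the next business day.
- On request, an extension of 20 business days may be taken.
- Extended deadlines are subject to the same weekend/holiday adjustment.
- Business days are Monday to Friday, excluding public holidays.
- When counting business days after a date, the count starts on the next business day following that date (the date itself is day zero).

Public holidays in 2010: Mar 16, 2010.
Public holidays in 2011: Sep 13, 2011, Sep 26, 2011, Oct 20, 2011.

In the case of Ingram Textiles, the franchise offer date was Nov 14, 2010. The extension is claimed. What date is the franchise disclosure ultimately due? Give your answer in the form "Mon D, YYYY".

Feb 11, 2011

Moving 2 months forward from Nov 14, 2010 on the corresponding day gives Jan 14, 2011.
Jan 14, 2011 is a Friday and not a listed holiday, so it stands.
Counting 20 further business days from Jan 14, 2011 reaches Feb 11, 2011.
Feb 11, 2011 is a Friday and not a listed holiday, so it stands.
So the filing is due Feb 11, 2011.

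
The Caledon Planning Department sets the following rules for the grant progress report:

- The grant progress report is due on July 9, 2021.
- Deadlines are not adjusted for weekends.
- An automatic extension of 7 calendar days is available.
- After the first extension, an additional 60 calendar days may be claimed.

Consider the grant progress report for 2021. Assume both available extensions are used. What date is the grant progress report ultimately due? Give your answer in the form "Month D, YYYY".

Start from the fixed due date, July 9, 2021.
July 9, 2021 is a Friday; no weekend or holiday adjustment applies.
Add the 7 calendar-day extension to July 9, 2021: July 16, 2021.
July 16, 2021 falls on a Friday. The rules make no weekend/holiday allowance, so it remains July 16, 2021.
Applying the 60-calendar-day extension: July 16, 2021 + 60 days = September 14, 2021.
No adjustment is made for weekends or holidays, so September 14, 2021 stands.
The final due date is September 14, 2021.

September 14, 2021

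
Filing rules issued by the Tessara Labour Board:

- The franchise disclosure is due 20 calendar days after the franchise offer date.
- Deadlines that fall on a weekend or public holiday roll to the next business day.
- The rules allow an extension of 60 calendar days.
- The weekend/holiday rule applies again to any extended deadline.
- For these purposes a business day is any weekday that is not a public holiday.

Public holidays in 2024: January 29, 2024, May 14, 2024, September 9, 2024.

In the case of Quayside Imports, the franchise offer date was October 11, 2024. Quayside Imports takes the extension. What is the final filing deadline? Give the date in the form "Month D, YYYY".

Trigger date October 11, 2024 + 20 calendar days = October 31, 2024.
Since October 31, 2024 is a Thursday and not a holiday, the date is unchanged.
Add the 60 calendar-day extension to October 31, 2024: December 30, 2024.
Since December 30, 2024 is a Monday and not a holiday, the date is unchanged.
Deadline: December 30, 2024.

December 30, 2024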